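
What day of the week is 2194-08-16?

January 1, 2194 is a Wednesday.
Jan 1, 2194 → Feb 1, 2194: 31 days (January has 31).
Feb 1, 2194 → Mar 1, 2194: 28 days (February has 28).
Mar 1, 2194 → Apr 1, 2194: 31 days (March has 31).
Apr 1, 2194 → May 1, 2194: 30 days (April has 30).
May 1, 2194 → Jun 1, 2194: 31 days (May has 31).
Jun 1, 2194 → Jul 1, 2194: 30 days (June has 30).
Jul 1, 2194 → Aug 1, 2194: 31 days (July has 31).
Aug 1, 2194 → Aug 16, 2194: 15 days.
Total: 227 days.
227 mod 7 = 3, so Wednesday + 3 = Saturday.

Saturday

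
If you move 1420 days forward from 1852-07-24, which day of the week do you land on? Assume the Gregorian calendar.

Friday

Jul 24, 1852 is a Saturday.
1420 mod 7 = 6, so 1420 days after a Saturday is Saturday + 6 = Friday.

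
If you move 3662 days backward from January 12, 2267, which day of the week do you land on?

Friday

First find the weekday of Jan 12, 2267. Doomsday rule: the anchor day for the 2200s is Friday. For year 67: 67÷12 = 5 r 7, and 7÷4 = 1, so 5+7+1 = 13.
Friday + 13 ≡ Thursday — that's 2267's doomsday.
In January the doomsday date is Jan 3 (2267 is not a leap year).
Jan 12 is 9 days after Jan 3; 9 mod 7 = 2, so Thursday + 2 = Saturday.
3662 mod 7 = 1, so 3662 days before a Saturday is Saturday − 1 = Friday.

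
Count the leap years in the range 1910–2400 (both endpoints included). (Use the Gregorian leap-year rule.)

120

Multiples of 4 in [1910,2400]: 123.
Of those, multiples of 100: 5 (not leap unless ÷400).
Multiples of 400: 2.
Leap years = 123 − 5 + 2 = 120.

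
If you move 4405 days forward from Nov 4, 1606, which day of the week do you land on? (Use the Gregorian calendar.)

Nov 4, 1606 is a Saturday.
4405 mod 7 = 2, so 4405 days after a Saturday is Saturday + 2 = Monday.

Monday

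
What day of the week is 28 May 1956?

Monday

Doomsday rule: the anchor day for the 1900s is Wednesday. For year 56: 56÷12 = 4 r 8, and 8÷4 = 2, so 4+8+2 = 14.
Wednesday + 14 ≡ Wednesday — that's 1956's doomsday.
In May the doomsday date is May 9.
May 28 is 19 days after May 9; 19 mod 7 = 5, so Wednesday + 5 = Monday.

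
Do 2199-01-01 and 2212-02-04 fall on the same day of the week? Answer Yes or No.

Yes

From Jan 1, 2199 to Feb 4, 2212 is 4781 days.
4781 mod 7 = 0, so they are the same weekday.
(Jan 1, 2199 is a Tuesday; Feb 4, 2212 is a Tuesday.)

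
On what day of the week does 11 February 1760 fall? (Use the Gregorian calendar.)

Doomsday rule: the anchor day for the 1700s is Sunday. For year 60: 60÷12 = 5 r 0, and 0÷4 = 0, so 5+0+0 = 5.
Sunday + 5 ≡ Friday — that's 1760's doomsday.
In February the doomsday date is Feb 29 (1760 is a leap year (divisible by 4)).
Feb 11 is 18 days before Feb 29; 18 mod 7 = 4, so Friday − 4 = Monday.

Monday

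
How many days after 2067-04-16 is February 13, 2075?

Apr 16, 2067 → Apr 16, 2068: 366 days (Feb 29, 2068 is in that span).
Apr 16, 2068 → Apr 16, 2069: 365 days.
Apr 16, 2069 → Apr 16, 2070: 365 days.
Apr 16, 2070 → Apr 16, 2071: 365 days.
Apr 16, 2071 → Apr 16, 2072: 366 days (Feb 29, 2072 is in that span).
Apr 16, 2072 → Apr 16, 2073: 365 days.
Apr 16, 2073 → Apr 16, 2074: 365 days.
Apr 16, 2074 → May 16, 2074: 30 days (April has 30).
May 16, 2074 → Jun 16, 2074: 31 days (May has 31).
Jun 16, 2074 → Jul 16, 2074: 30 days (June has 30).
Jul 16, 2074 → Aug 16, 2074: 31 days (July has 31).
Aug 16, 2074 → Sep 16, 2074: 31 days (August has 31).
Sep 16, 2074 → Oct 16, 2074: 30 days (September has 30).
Oct 16, 2074 → Nov 16, 2074: 31 days (October has 31).
Nov 16, 2074 → Dec 16, 2074: 30 days (November has 30).
Dec 16, 2074 → Jan 16, 2075: 31 days (December has 31).
Jan 16, 2075 → Feb 13, 2075: 28 days.
Total: 2860 days.

2860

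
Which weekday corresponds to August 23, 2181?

Doomsday rule: the anchor day for the 2100s is Sunday. For year 81: 81÷12 = 6 r 9, and 9÷4 = 2, so 6+9+2 = 17.
Sunday + 17 ≡ Wednesday — that's 2181's doomsday.
In August the doomsday date is Aug 8.
Aug 23 is 15 days after Aug 8; 15 mod 7 = 1, so Wednesday + 1 = Thursday.

Thursday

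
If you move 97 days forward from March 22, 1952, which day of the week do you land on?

First find the weekday of Mar 22, 1952. Doomsday rule: the anchor day for the 1900s is Wednesday. For year 52: 52÷12 = 4 r 4, and 4÷4 = 1, so 4+4+1 = 9.
Wednesday + 9 ≡ Friday — that's 1952's doomsday.
In March the doomsday date is Mar 14.
Mar 22 is 8 days after Mar 14; 8 mod 7 = 1, so Friday + 1 = Saturday.
97 mod 7 = 6, so 97 days after a Saturday is Saturday + 6 = Friday.

Friday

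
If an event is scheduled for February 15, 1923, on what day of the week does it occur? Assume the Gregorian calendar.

Thursday

Doomsday rule: the anchor day for the 1900s is Wednesday. For year 23: 23÷12 = 1 r 11, and 11÷4 = 2, so 1+11+2 = 14.
Wednesday + 14 ≡ Wednesday — that's 1923's doomsday.
In February the doomsday date is Feb 28 (1923 is not a leap year).
Feb 15 is 13 days before Feb 28; 13 mod 7 = 6, so Wednesday − 6 = Thursday.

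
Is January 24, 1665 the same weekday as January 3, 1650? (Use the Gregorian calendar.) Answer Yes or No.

No

From Jan 3, 1650 to Jan 24, 1665 is 5500 days.
5500 mod 7 = 5, so they are different weekdays.
(Jan 3, 1650 is a Monday; Jan 24, 1665 is a Saturday.)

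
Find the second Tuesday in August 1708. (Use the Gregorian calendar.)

August 1, 1708 is a Wednesday.
The first Tuesday is therefore August 7 (6 days later).
The second Tuesday is 7 + 1×7 = August 14.

August 14, 1708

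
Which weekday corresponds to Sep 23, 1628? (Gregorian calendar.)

Saturday

Doomsday rule: the anchor day for the 1600s is Tuesday. For year 28: 28÷12 = 2 r 4, and 4÷4 = 1, so 2+4+1 = 7.
Tuesday + 7 ≡ Tuesday — that's 1628's doomsday.
In September the doomsday date is Sep 5.
Sep 23 is 18 days after Sep 5; 18 mod 7 = 4, so Tuesday + 4 = Saturday.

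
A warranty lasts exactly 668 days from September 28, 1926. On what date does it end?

July 27, 1928

+365 (one year) → Sep 28, 1927 (303 left).
Sep has 30 days: +3 → Oct 1, 1927 (300 left).
Oct has 31 days: +31 → Nov 1, 1927 (269 left).
Nov has 30 days: +30 → Dec 1, 1927 (239 left).
Dec has 31 days: +31 → Jan 1, 1928 (208 left).
Jan has 31 days: +31 → Feb 1, 1928 (177 left).
Feb has 29 days: +29 → Mar 1, 1928 (148 left).
Mar has 31 days: +31 → Apr 1, 1928 (117 left).
Apr has 30 days: +30 → May 1, 1928 (87 left).
May has 31 days: +31 → Jun 1, 1928 (56 left).
Jun has 30 days: +30 → Jul 1, 1928 (26 left).
+26 → Jul 27, 1928.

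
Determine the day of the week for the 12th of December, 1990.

Wednesday

January 1, 1990 is a Monday.
Jan 1, 1990 → Feb 1, 1990: 31 days (January has 31).
Feb 1, 1990 → Mar 1, 1990: 28 days (February has 28).
Mar 1, 1990 → Apr 1, 1990: 31 days (March has 31).
Apr 1, 1990 → May 1, 1990: 30 days (April has 30).
May 1, 1990 → Jun 1, 1990: 31 days (May has 31).
Jun 1, 1990 → Jul 1, 1990: 30 days (June has 30).
Jul 1, 1990 → Aug 1, 1990: 31 days (July has 31).
Aug 1, 1990 → Sep 1, 1990: 31 days (August has 31).
Sep 1, 1990 → Oct 1, 1990: 30 days (September has 30).
Oct 1, 1990 → Nov 1, 1990: 31 days (October has 31).
Nov 1, 1990 → Dec 1, 1990: 30 days (November has 30).
Dec 1, 1990 → Dec 12, 1990: 11 days.
Total: 345 days.
345 mod 7 = 2, so Monday + 2 = Wednesday.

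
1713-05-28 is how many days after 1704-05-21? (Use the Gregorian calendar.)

May 21, 1704 → May 21, 1705: 365 days.
May 21, 1705 → May 21, 1706: 365 days.
May 21, 1706 → May 21, 1707: 365 days.
May 21, 1707 → May 21, 1708: 366 days (Feb 29, 1708 is in that span).
May 21, 1708 → May 21, 1709: 365 days.
May 21, 1709 → May 21, 1710: 365 days.
May 21, 1710 → May 21, 1711: 365 days.
May 21, 1711 → May 21, 1712: 366 days (Feb 29, 1712 is in that span).
May 21, 1712 → Jun 21, 1712: 31 days (May has 31).
Jun 21, 1712 → Jul 21, 1712: 30 days (June has 30).
Jul 21, 1712 → Aug 21, 1712: 31 days (July has 31).
Aug 21, 1712 → Sep 21, 1712: 31 days (August has 31).
Sep 21, 1712 → Oct 21, 1712: 30 days (September has 30).
Oct 21, 1712 → Nov 21, 1712: 31 days (October has 31).
Nov 21, 1712 → Dec 21, 1712: 30 days (November has 30).
Dec 21, 1712 → Jan 21, 1713: 31 days (December has 31).
Jan 21, 1713 → Feb 21, 1713: 31 days (January has 31).
Feb 21, 1713 → Mar 21, 1713: 28 days (February has 28).
Mar 21, 1713 → Apr 21, 1713: 31 days (March has 31).
Apr 21, 1713 → May 21, 1713: 30 days (April has 30).
May 21, 1713 → May 28, 1713: 7 days.
Total: 3294 days.

3294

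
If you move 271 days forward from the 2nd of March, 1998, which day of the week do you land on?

Saturday

First find the weekday of Mar 2, 1998. Doomsday rule: the anchor day for the 1900s is Wednesday. For year 98: 98÷12 = 8 r 2, and 2÷4 = 0, so 8+2+0 = 10.
Wednesday + 10 ≡ Saturday — that's 1998's doomsday.
In March the doomsday date is Mar 14.
Mar 2 is 12 days before Mar 14; 12 mod 7 = 5, so Saturday − 5 = Monday.
271 mod 7 = 5, so 271 days after a Monday is Monday + 5 = Saturday.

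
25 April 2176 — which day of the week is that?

Thursday

Doomsday rule: the anchor day for the 2100s is Sunday. For year 76: 76÷12 = 6 r 4, and 4÷4 = 1, so 6+4+1 = 11.
Sunday + 11 ≡ Thursday — that's 2176's doomsday.
In April the doomsday date is Apr 4.
Apr 25 is 21 days after Apr 4; 21 mod 7 = 0, so Thursday + 0 = Thursday.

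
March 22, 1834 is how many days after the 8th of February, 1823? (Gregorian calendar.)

4060

Feb 8, 1823 → Feb 8, 1824: 365 days.
Feb 8, 1824 → Feb 8, 1825: 366 days (Feb 29, 1824 is in that span).
Feb 8, 1825 → Feb 8, 1826: 365 days.
Feb 8, 1826 → Feb 8, 1827: 365 days.
Feb 8, 1827 → Feb 8, 1828: 365 days.
Feb 8, 1828 → Feb 8, 1829: 366 days (Feb 29, 1828 is in that span).
Feb 8, 1829 → Feb 8, 1830: 365 days.
Feb 8, 1830 → Feb 8, 1831: 365 days.
Feb 8, 1831 → Feb 8, 1832: 365 days.
Feb 8, 1832 → Feb 8, 1833: 366 days (Feb 29, 1832 is in that span).
Feb 8, 1833 → Feb 8, 1834: 365 days.
Feb 8, 1834 → Mar 8, 1834: 28 days (February has 28).
Mar 8, 1834 → Mar 22, 1834: 14 days.
Total: 4060 days.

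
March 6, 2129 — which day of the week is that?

Sunday

Doomsday rule: the anchor day for the 2100s is Sunday. For year 29: 29÷12 = 2 r 5, and 5÷4 = 1, so 2+5+1 = 8.
Sunday + 8 ≡ Monday — that's 2129's doomsday.
In March the doomsday date is Mar 14.
Mar 6 is 8 days before Mar 14; 8 mod 7 = 1, so Monday − 1 = Sunday.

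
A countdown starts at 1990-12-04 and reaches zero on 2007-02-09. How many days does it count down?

5911

Dec 4, 1990 → Dec 4, 1991: 365 days.
Dec 4, 1991 → Dec 4, 1992: 366 days (Feb 29, 1992 is in that span).
Dec 4, 1992 → Dec 4, 1993: 365 days.
Dec 4, 1993 → Dec 4, 1994: 365 days.
Dec 4, 1994 → Dec 4, 1995: 365 days.
Dec 4, 1995 → Dec 4, 1996: 366 days (Feb 29, 1996 is in that span).
Dec 4, 1996 → Dec 4, 1997: 365 days.
Dec 4, 1997 → Dec 4, 1998: 365 days.
Dec 4, 1998 → Dec 4, 1999: 365 days.
Dec 4, 1999 → Dec 4, 2000: 366 days (Feb 29, 2000 is in that span).
Dec 4, 2000 → Dec 4, 2001: 365 days.
Dec 4, 2001 → Dec 4, 2002: 365 days.
Dec 4, 2002 → Dec 4, 2003: 365 days.
Dec 4, 2003 → Dec 4, 2004: 366 days (Feb 29, 2004 is in that span).
Dec 4, 2004 → Dec 4, 2005: 365 days.
Dec 4, 2005 → Dec 4, 2006: 365 days.
Dec 4, 2006 → Jan 4, 2007: 31 days (December has 31).
Jan 4, 2007 → Feb 4, 2007: 31 days (January has 31).
Feb 4, 2007 → Feb 9, 2007: 5 days.
Total: 5911 days.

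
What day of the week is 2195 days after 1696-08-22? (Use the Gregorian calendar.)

Aug 22, 1696 is a Wednesday.
2195 mod 7 = 4, so 2195 days after a Wednesday is Wednesday + 4 = Sunday.

Sunday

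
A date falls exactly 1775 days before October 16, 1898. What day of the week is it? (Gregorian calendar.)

First find the weekday of Oct 16, 1898. Doomsday rule: the anchor day for the 1800s is Friday. For year 98: 98÷12 = 8 r 2, and 2÷4 = 0, so 8+2+0 = 10.
Friday + 10 ≡ Monday — that's 1898's doomsday.
In October the doomsday date is Oct 10.
Oct 16 is 6 days after Oct 10; 6 mod 7 = 6, so Monday + 6 = Sunday.
1775 mod 7 = 4, so 1775 days before a Sunday is Sunday − 4 = Wednesday.

Wednesday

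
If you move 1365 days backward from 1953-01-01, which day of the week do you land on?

Thursday

Jan 1, 1953 is a Thursday.
1365 mod 7 = 0, so 1365 days before a Thursday is Thursday − 0 = Thursday.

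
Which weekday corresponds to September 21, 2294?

Doomsday rule: the anchor day for the 2200s is Friday. For year 94: 94÷12 = 7 r 10, and 10÷4 = 2, so 7+10+2 = 19.
Friday + 19 ≡ Wednesday — that's 2294's doomsday.
In September the doomsday date is Sep 5.
Sep 21 is 16 days after Sep 5; 16 mod 7 = 2, so Wednesday + 2 = Friday.

Friday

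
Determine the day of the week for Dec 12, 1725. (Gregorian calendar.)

Doomsday rule: the anchor day for the 1700s is Sunday. For year 25: 25÷12 = 2 r 1, and 1÷4 = 0, so 2+1+0 = 3.
Sunday + 3 ≡ Wednesday — that's 1725's doomsday.
In December the doomsday date is Dec 12.
Dec 12 is the doomsday itself: Wednesday.

Wednesday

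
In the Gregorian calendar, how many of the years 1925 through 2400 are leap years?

116

Multiples of 4 in [1925,2400]: 119.
Of those, multiples of 100: 5 (not leap unless ÷400).
Multiples of 400: 2.
Leap years = 119 − 5 + 2 = 116.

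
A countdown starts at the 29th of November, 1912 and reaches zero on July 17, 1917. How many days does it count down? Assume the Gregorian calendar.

1691

Nov 29, 1912 → Nov 29, 1913: 365 days.
Nov 29, 1913 → Nov 29, 1914: 365 days.
Nov 29, 1914 → Nov 29, 1915: 365 days.
Nov 29, 1915 → Nov 29, 1916: 366 days (Feb 29, 1916 is in that span).
Nov 29, 1916 → Dec 29, 1916: 30 days (November has 30).
Dec 29, 1916 → Jan 29, 1917: 31 days (December has 31).
Jan 29, 1917 → Feb 28, 1917: 30 days (January has 31).
Feb 28, 1917 → Mar 28, 1917: 28 days (February has 28).
Mar 28, 1917 → Apr 28, 1917: 31 days (March has 31).
Apr 28, 1917 → May 28, 1917: 30 days (April has 30).
May 28, 1917 → Jun 28, 1917: 31 days (May has 31).
Jun 28, 1917 → Jul 17, 1917: 19 days.
Total: 1691 days.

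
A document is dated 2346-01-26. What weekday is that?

Doomsday rule: the anchor day for the 2300s is Wednesday. For year 46: 46÷12 = 3 r 10, and 10÷4 = 2, so 3+10+2 = 15.
Wednesday + 15 ≡ Thursday — that's 2346's doomsday.
In January the doomsday date is Jan 3 (2346 is not a leap year).
Jan 26 is 23 days after Jan 3; 23 mod 7 = 2, so Thursday + 2 = Saturday.

Saturday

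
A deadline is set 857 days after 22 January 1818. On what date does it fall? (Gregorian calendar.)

May 28, 1820

+365 (one year) → Jan 22, 1819 (492 left).
+365 (one year) → Jan 22, 1820 (127 left).
Jan has 31 days: +10 → Feb 1, 1820 (117 left).
Feb has 29 days: +29 → Mar 1, 1820 (88 left).
Mar has 31 days: +31 → Apr 1, 1820 (57 left).
Apr has 30 days: +30 → May 1, 1820 (27 left).
+27 → May 28, 1820.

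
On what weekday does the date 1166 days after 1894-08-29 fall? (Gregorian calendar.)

Sunday

Aug 29, 1894 is a Wednesday.
1166 mod 7 = 4, so 1166 days after a Wednesday is Wednesday + 4 = Sunday.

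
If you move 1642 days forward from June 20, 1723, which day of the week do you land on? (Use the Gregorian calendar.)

Thursday

First find the weekday of Jun 20, 1723. Doomsday rule: the anchor day for the 1700s is Sunday. For year 23: 23÷12 = 1 r 11, and 11÷4 = 2, so 1+11+2 = 14.
Sunday + 14 ≡ Sunday — that's 1723's doomsday.
In June the doomsday date is Jun 6.
Jun 20 is 14 days after Jun 6; 14 mod 7 = 0, so Sunday + 0 = Sunday.
1642 mod 7 = 4, so 1642 days after a Sunday is Sunday + 4 = Thursday.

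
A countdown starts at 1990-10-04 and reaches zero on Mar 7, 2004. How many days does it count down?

Oct 4, 1990 → Oct 4, 1991: 365 days.
Oct 4, 1991 → Oct 4, 1992: 366 days (Feb 29, 1992 is in that span).
Oct 4, 1992 → Oct 4, 1993: 365 days.
Oct 4, 1993 → Oct 4, 1994: 365 days.
Oct 4, 1994 → Oct 4, 1995: 365 days.
Oct 4, 1995 → Oct 4, 1996: 366 days (Feb 29, 1996 is in that span).
Oct 4, 1996 → Oct 4, 1997: 365 days.
Oct 4, 1997 → Oct 4, 1998: 365 days.
Oct 4, 1998 → Oct 4, 1999: 365 days.
Oct 4, 1999 → Oct 4, 2000: 366 days (Feb 29, 2000 is in that span).
Oct 4, 2000 → Oct 4, 2001: 365 days.
Oct 4, 2001 → Oct 4, 2002: 365 days.
Oct 4, 2002 → Oct 4, 2003: 365 days.
Oct 4, 2003 → Nov 4, 2003: 31 days (October has 31).
Nov 4, 2003 → Dec 4, 2003: 30 days (November has 30).
Dec 4, 2003 → Jan 4, 2004: 31 days (December has 31).
Jan 4, 2004 → Feb 4, 2004: 31 days (January has 31).
Feb 4, 2004 → Mar 4, 2004: 29 days (February has 29).
Mar 4, 2004 → Mar 7, 2004: 3 days.
Total: 4903 days.

4903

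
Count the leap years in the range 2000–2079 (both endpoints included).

Multiples of 4 in [2000,2079]: 20.
Of those, multiples of 100: 1 (not leap unless ÷400).
Multiples of 400: 1.
Leap years = 20 − 1 + 1 = 20.

20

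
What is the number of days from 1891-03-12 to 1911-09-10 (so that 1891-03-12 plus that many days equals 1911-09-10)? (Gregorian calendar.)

Mar 12, 1891 → Mar 12, 1892: 366 days (Feb 29, 1892 is in that span).
Mar 12, 1892 → Mar 12, 1893: 365 days.
Mar 12, 1893 → Mar 12, 1894: 365 days.
Mar 12, 1894 → Mar 12, 1895: 365 days.
Mar 12, 1895 → Mar 12, 1896: 366 days (Feb 29, 1896 is in that span).
Mar 12, 1896 → Mar 12, 1897: 365 days.
Mar 12, 1897 → Mar 12, 1898: 365 days.
Mar 12, 1898 → Mar 12, 1899: 365 days.
Mar 12, 1899 → Mar 12, 1900: 365 days.
Mar 12, 1900 → Mar 12, 1901: 365 days.
Mar 12, 1901 → Mar 12, 1902: 365 days.
Mar 12, 1902 → Mar 12, 1903: 365 days.
Mar 12, 1903 → Mar 12, 1904: 366 days (Feb 29, 1904 is in that span).
Mar 12, 1904 → Mar 12, 1905: 365 days.
Mar 12, 1905 → Mar 12, 1906: 365 days.
Mar 12, 1906 → Mar 12, 1907: 365 days.
Mar 12, 1907 → Mar 12, 1908: 366 days (Feb 29, 1908 is in that span).
Mar 12, 1908 → Mar 12, 1909: 365 days.
Mar 12, 1909 → Mar 12, 1910: 365 days.
Mar 12, 1910 → Mar 12, 1911: 365 days.
Mar 12, 1911 → Apr 12, 1911: 31 days (March has 31).
Apr 12, 1911 → May 12, 1911: 30 days (April has 30).
May 12, 1911 → Jun 12, 1911: 31 days (May has 31).
Jun 12, 1911 → Jul 12, 1911: 30 days (June has 30).
Jul 12, 1911 → Aug 12, 1911: 31 days (July has 31).
Aug 12, 1911 → Sep 10, 1911: 29 days.
Total: 7486 days.

7486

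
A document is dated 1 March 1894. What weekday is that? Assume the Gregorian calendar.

Thursday

Doomsday rule: the anchor day for the 1800s is Friday. For year 94: 94÷12 = 7 r 10, and 10÷4 = 2, so 7+10+2 = 19.
Friday + 19 ≡ Wednesday — that's 1894's doomsday.
In March the doomsday date is Mar 14.
Mar 1 is 13 days before Mar 14; 13 mod 7 = 6, so Wednesday − 6 = Thursday.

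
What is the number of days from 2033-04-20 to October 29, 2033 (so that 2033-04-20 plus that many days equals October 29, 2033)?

192

Apr 20, 2033 → May 20, 2033: 30 days (April has 30).
May 20, 2033 → Jun 20, 2033: 31 days (May has 31).
Jun 20, 2033 → Jul 20, 2033: 30 days (June has 30).
Jul 20, 2033 → Aug 20, 2033: 31 days (July has 31).
Aug 20, 2033 → Sep 20, 2033: 31 days (August has 31).
Sep 20, 2033 → Oct 20, 2033: 30 days (September has 30).
Oct 20, 2033 → Oct 29, 2033: 9 days.
Total: 192 days.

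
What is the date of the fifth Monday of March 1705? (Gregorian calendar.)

March 30, 1705

March 1, 1705 is a Sunday.
The first Monday is therefore March 2 (1 days later).
The fifth Monday is 2 + 4×7 = March 30.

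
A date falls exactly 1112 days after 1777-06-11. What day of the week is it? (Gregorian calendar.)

Jun 11, 1777 is a Wednesday.
1112 mod 7 = 6, so 1112 days after a Wednesday is Wednesday + 6 = Tuesday.

Tuesday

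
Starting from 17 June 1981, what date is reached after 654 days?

April 2, 1983

+365 (one year) → Jun 17, 1982 (289 left).
Jun has 30 days: +14 → Jul 1, 1982 (275 left).
Jul has 31 days: +31 → Aug 1, 1982 (244 left).
Aug has 31 days: +31 → Sep 1, 1982 (213 left).
Sep has 30 days: +30 → Oct 1, 1982 (183 left).
Oct has 31 days: +31 → Nov 1, 1982 (152 left).
Nov has 30 days: +30 → Dec 1, 1982 (122 left).
Dec has 31 days: +31 → Jan 1, 1983 (91 left).
Jan has 31 days: +31 → Feb 1, 1983 (60 left).
Feb has 28 days: +28 → Mar 1, 1983 (32 left).
Mar has 31 days: +31 → Apr 1, 1983 (1 left).
+1 → Apr 2, 1983.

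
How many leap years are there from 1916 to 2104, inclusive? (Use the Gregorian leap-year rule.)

47

Multiples of 4 in [1916,2104]: 48.
Of those, multiples of 100: 2 (not leap unless ÷400).
Multiples of 400: 1.
Leap years = 48 − 2 + 1 = 47.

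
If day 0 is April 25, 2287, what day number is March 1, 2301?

5058

Apr 25, 2287 → Apr 25, 2288: 366 days (Feb 29, 2288 is in that span).
Apr 25, 2288 → Apr 25, 2289: 365 days.
Apr 25, 2289 → Apr 25, 2290: 365 days.
Apr 25, 2290 → Apr 25, 2291: 365 days.
Apr 25, 2291 → Apr 25, 2292: 366 days (Feb 29, 2292 is in that span).
Apr 25, 2292 → Apr 25, 2293: 365 days.
Apr 25, 2293 → Apr 25, 2294: 365 days.
Apr 25, 2294 → Apr 25, 2295: 365 days.
Apr 25, 2295 → Apr 25, 2296: 366 days (Feb 29, 2296 is in that span).
Apr 25, 2296 → Apr 25, 2297: 365 days.
Apr 25, 2297 → Apr 25, 2298: 365 days.
Apr 25, 2298 → Apr 25, 2299: 365 days.
Apr 25, 2299 → Apr 25, 2300: 365 days.
Apr 25, 2300 → May 25, 2300: 30 days (April has 30).
May 25, 2300 → Jun 25, 2300: 31 days (May has 31).
Jun 25, 2300 → Jul 25, 2300: 30 days (June has 30).
Jul 25, 2300 → Aug 25, 2300: 31 days (July has 31).
Aug 25, 2300 → Sep 25, 2300: 31 days (August has 31).
Sep 25, 2300 → Oct 25, 2300: 30 days (September has 30).
Oct 25, 2300 → Nov 25, 2300: 31 days (October has 31).
Nov 25, 2300 → Dec 25, 2300: 30 days (November has 30).
Dec 25, 2300 → Jan 25, 2301: 31 days (December has 31).
Jan 25, 2301 → Feb 25, 2301: 31 days (January has 31).
Feb 25, 2301 → Mar 1, 2301: 4 days.
Total: 5058 days.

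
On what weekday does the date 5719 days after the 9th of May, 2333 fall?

May 9, 2333 is a Tuesday.
5719 mod 7 = 0, so 5719 days after a Tuesday is Tuesday + 0 = Tuesday.

Tuesday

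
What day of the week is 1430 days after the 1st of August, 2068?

Aug 1, 2068 is a Wednesday.
1430 mod 7 = 2, so 1430 days after a Wednesday is Wednesday + 2 = Friday.

Friday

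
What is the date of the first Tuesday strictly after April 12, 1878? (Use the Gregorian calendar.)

Apr 12, 1878 is a Friday.
From Friday to the next Tuesday is 4 days.
Apr 12, 1878 + 4 = Apr 16, 1878.

April 16, 1878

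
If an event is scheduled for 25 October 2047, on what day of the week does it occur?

Friday

January 1, 2047 is a Tuesday.
Jan 1, 2047 → Feb 1, 2047: 31 days (January has 31).
Feb 1, 2047 → Mar 1, 2047: 28 days (February has 28).
Mar 1, 2047 → Apr 1, 2047: 31 days (March has 31).
Apr 1, 2047 → May 1, 2047: 30 days (April has 30).
May 1, 2047 → Jun 1, 2047: 31 days (May has 31).
Jun 1, 2047 → Jul 1, 2047: 30 days (June has 30).
Jul 1, 2047 → Aug 1, 2047: 31 days (July has 31).
Aug 1, 2047 → Sep 1, 2047: 31 days (August has 31).
Sep 1, 2047 → Oct 1, 2047: 30 days (September has 30).
Oct 1, 2047 → Oct 25, 2047: 24 days.
Total: 297 days.
297 mod 7 = 3, so Tuesday + 3 = Friday.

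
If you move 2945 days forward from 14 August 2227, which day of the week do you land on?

First find the weekday of Aug 14, 2227. Doomsday rule: the anchor day for the 2200s is Friday. For year 27: 27÷12 = 2 r 3, and 3÷4 = 0, so 2+3+0 = 5.
Friday + 5 ≡ Wednesday — that's 2227's doomsday.
In August the doomsday date is Aug 8.
Aug 14 is 6 days after Aug 8; 6 mod 7 = 6, so Wednesday + 6 = Tuesday.
2945 mod 7 = 5, so 2945 days after a Tuesday is Tuesday + 5 = Sunday.

Sunday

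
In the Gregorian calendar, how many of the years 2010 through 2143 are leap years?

Multiples of 4 in [2010,2143]: 33.
Of those, multiples of 100: 1 (not leap unless ÷400).
Multiples of 400: 0.
Leap years = 33 − 1 + 0 = 32.

32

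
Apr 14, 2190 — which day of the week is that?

Doomsday rule: the anchor day for the 2100s is Sunday. For year 90: 90÷12 = 7 r 6, and 6÷4 = 1, so 7+6+1 = 14.
Sunday + 14 ≡ Sunday — that's 2190's doomsday.
In April the doomsday date is Apr 4.
Apr 14 is 10 days after Apr 4; 10 mod 7 = 3, so Sunday + 3 = Wednesday.

Wednesday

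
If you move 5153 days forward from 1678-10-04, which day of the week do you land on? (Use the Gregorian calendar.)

Wednesday

First find the weekday of Oct 4, 1678. Doomsday rule: the anchor day for the 1600s is Tuesday. For year 78: 78÷12 = 6 r 6, and 6÷4 = 1, so 6+6+1 = 13.
Tuesday + 13 ≡ Monday — that's 1678's doomsday.
In October the doomsday date is Oct 10.
Oct 4 is 6 days before Oct 10; 6 mod 7 = 6, so Monday − 6 = Tuesday.
5153 mod 7 = 1, so 5153 days after a Tuesday is Tuesday + 1 = Wednesday.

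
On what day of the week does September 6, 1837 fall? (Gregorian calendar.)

Doomsday rule: the anchor day for the 1800s is Friday. For year 37: 37÷12 = 3 r 1, and 1÷4 = 0, so 3+1+0 = 4.
Friday + 4 ≡ Tuesday — that's 1837's doomsday.
In September the doomsday date is Sep 5.
Sep 6 is 1 day after Sep 5; 1 mod 7 = 1, so Tuesday + 1 = Wednesday.

Wednesday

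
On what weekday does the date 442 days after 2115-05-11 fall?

Sunday

First find the weekday of May 11, 2115. Doomsday rule: the anchor day for the 2100s is Sunday. For year 15: 15÷12 = 1 r 3, and 3÷4 = 0, so 1+3+0 = 4.
Sunday + 4 ≡ Thursday — that's 2115's doomsday.
In May the doomsday date is May 9.
May 11 is 2 days after May 9; 2 mod 7 = 2, so Thursday + 2 = Saturday.
442 mod 7 = 1, so 442 days after a Saturday is Saturday + 1 = Sunday.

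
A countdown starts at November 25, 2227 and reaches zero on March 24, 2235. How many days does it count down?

Nov 25, 2227 → Nov 25, 2228: 366 days (Feb 29, 2228 is in that span).
Nov 25, 2228 → Nov 25, 2229: 365 days.
Nov 25, 2229 → Nov 25, 2230: 365 days.
Nov 25, 2230 → Nov 25, 2231: 365 days.
Nov 25, 2231 → Nov 25, 2232: 366 days (Feb 29, 2232 is in that span).
Nov 25, 2232 → Nov 25, 2233: 365 days.
Nov 25, 2233 → Nov 25, 2234: 365 days.
Nov 25, 2234 → Dec 25, 2234: 30 days (November has 30).
Dec 25, 2234 → Jan 25, 2235: 31 days (December has 31).
Jan 25, 2235 → Feb 25, 2235: 31 days (January has 31).
Feb 25, 2235 → Mar 24, 2235: 27 days.
Total: 2676 days.

2676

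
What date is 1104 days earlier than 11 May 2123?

May 2, 2120

−365 (one year) → May 11, 2122 (739 left).
−365 (one year) → May 11, 2121 (374 left).
−11 → Apr 30, 2121 (end of Apr, 30 days; 363 left).
−30 → Mar 31, 2121 (end of Mar, 31 days; 333 left).
−31 → Feb 28, 2121 (end of Feb, 28 days; 302 left).
−28 → Jan 31, 2121 (end of Jan, 31 days; 274 left).
−31 → Dec 31, 2120 (end of Dec, 31 days; 243 left).
−31 → Nov 30, 2120 (end of Nov, 30 days; 212 left).
−30 → Oct 31, 2120 (end of Oct, 31 days; 182 left).
−31 → Sep 30, 2120 (end of Sep, 30 days; 151 left).
−30 → Aug 31, 2120 (end of Aug, 31 days; 121 left).
−31 → Jul 31, 2120 (end of Jul, 31 days; 90 left).
−31 → Jun 30, 2120 (end of Jun, 30 days; 59 left).
−30 → May 31, 2120 (end of May, 31 days; 29 left).
−29 → May 2, 2120.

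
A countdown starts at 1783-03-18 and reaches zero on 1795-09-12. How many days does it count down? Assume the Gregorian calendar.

Mar 18, 1783 → Mar 18, 1784: 366 days (Feb 29, 1784 is in that span).
Mar 18, 1784 → Mar 18, 1785: 365 days.
Mar 18, 1785 → Mar 18, 1786: 365 days.
Mar 18, 1786 → Mar 18, 1787: 365 days.
Mar 18, 1787 → Mar 18, 1788: 366 days (Feb 29, 1788 is in that span).
Mar 18, 1788 → Mar 18, 1789: 365 days.
Mar 18, 1789 → Mar 18, 1790: 365 days.
Mar 18, 1790 → Mar 18, 1791: 365 days.
Mar 18, 1791 → Mar 18, 1792: 366 days (Feb 29, 1792 is in that span).
Mar 18, 1792 → Mar 18, 1793: 365 days.
Mar 18, 1793 → Mar 18, 1794: 365 days.
Mar 18, 1794 → Mar 18, 1795: 365 days.
Mar 18, 1795 → Apr 18, 1795: 31 days (March has 31).
Apr 18, 1795 → May 18, 1795: 30 days (April has 30).
May 18, 1795 → Jun 18, 1795: 31 days (May has 31).
Jun 18, 1795 → Jul 18, 1795: 30 days (June has 30).
Jul 18, 1795 → Aug 18, 1795: 31 days (July has 31).
Aug 18, 1795 → Sep 12, 1795: 25 days.
Total: 4561 days.

4561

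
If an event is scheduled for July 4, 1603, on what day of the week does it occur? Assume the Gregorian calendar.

Doomsday rule: the anchor day for the 1600s is Tuesday. For year 03: 3÷12 = 0 r 3, and 3÷4 = 0, so 0+3+0 = 3.
Tuesday + 3 ≡ Friday — that's 1603's doomsday.
In July the doomsday date is Jul 11.
Jul 4 is 7 days before Jul 11; 7 mod 7 = 0, so Friday − 0 = Friday.

Friday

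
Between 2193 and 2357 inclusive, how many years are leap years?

39

Multiples of 4 in [2193,2357]: 41.
Of those, multiples of 100: 2 (not leap unless ÷400).
Multiples of 400: 0.
Leap years = 41 − 2 + 0 = 39.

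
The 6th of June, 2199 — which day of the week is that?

Doomsday rule: the anchor day for the 2100s is Sunday. For year 99: 99÷12 = 8 r 3, and 3÷4 = 0, so 8+3+0 = 11.
Sunday + 11 ≡ Thursday — that's 2199's doomsday.
In June the doomsday date is Jun 6.
Jun 6 is the doomsday itself: Thursday.

Thursday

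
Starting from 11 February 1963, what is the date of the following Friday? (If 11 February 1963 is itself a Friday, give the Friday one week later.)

Feb 11, 1963 is a Monday.
From Monday to the next Friday is 4 days.
Feb 11, 1963 + 4 = Feb 15, 1963.

February 15, 1963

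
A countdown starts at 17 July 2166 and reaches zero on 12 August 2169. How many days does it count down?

1122

Jul 17, 2166 → Jul 17, 2167: 365 days.
Jul 17, 2167 → Jul 17, 2168: 366 days (Feb 29, 2168 is in that span).
Jul 17, 2168 → Aug 17, 2168: 31 days (July has 31).
Aug 17, 2168 → Sep 17, 2168: 31 days (August has 31).
Sep 17, 2168 → Oct 17, 2168: 30 days (September has 30).
Oct 17, 2168 → Nov 17, 2168: 31 days (October has 31).
Nov 17, 2168 → Dec 17, 2168: 30 days (November has 30).
Dec 17, 2168 → Jan 17, 2169: 31 days (December has 31).
Jan 17, 2169 → Feb 17, 2169: 31 days (January has 31).
Feb 17, 2169 → Mar 17, 2169: 28 days (February has 28).
Mar 17, 2169 → Apr 17, 2169: 31 days (March has 31).
Apr 17, 2169 → May 17, 2169: 30 days (April has 30).
May 17, 2169 → Jun 17, 2169: 31 days (May has 31).
Jun 17, 2169 → Jul 17, 2169: 30 days (June has 30).
Jul 17, 2169 → Aug 12, 2169: 26 days.
Total: 1122 days.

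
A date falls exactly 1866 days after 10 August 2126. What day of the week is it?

Wednesday

Aug 10, 2126 is a Saturday.
1866 mod 7 = 4, so 1866 days after a Saturday is Saturday + 4 = Wednesday.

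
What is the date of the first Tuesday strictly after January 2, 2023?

Jan 2, 2023 is a Monday.
From Monday to the next Tuesday is 1 day.
Jan 2, 2023 + 1 = Jan 3, 2023.

January 3, 2023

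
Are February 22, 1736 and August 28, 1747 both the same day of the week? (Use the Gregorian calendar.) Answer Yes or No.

From Feb 22, 1736 to Aug 28, 1747 is 4205 days.
4205 mod 7 = 5, so they are different weekdays.
(Feb 22, 1736 is a Wednesday; Aug 28, 1747 is a Monday.)

No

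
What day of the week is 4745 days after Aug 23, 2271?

Tuesday

First find the weekday of Aug 23, 2271. Doomsday rule: the anchor day for the 2200s is Friday. For year 71: 71÷12 = 5 r 11, and 11÷4 = 2, so 5+11+2 = 18.
Friday + 18 ≡ Tuesday — that's 2271's doomsday.
In August the doomsday date is Aug 8.
Aug 23 is 15 days after Aug 8; 15 mod 7 = 1, so Tuesday + 1 = Wednesday.
4745 mod 7 = 6, so 4745 days after a Wednesday is Wednesday + 6 = Tuesday.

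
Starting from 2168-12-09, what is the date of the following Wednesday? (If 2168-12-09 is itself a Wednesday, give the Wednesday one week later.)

Dec 9, 2168 is a Friday.
From Friday to the next Wednesday is 5 days.
Dec 9, 2168 + 5 = Dec 14, 2168.

December 14, 2168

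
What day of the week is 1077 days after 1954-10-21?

Oct 21, 1954 is a Thursday.
1077 mod 7 = 6, so 1077 days after a Thursday is Thursday + 6 = Wednesday.

Wednesday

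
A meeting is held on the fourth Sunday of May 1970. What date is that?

May 1, 1970 is a Friday.
The first Sunday is therefore May 3 (2 days later).
The fourth Sunday is 3 + 3×7 = May 24.

May 24, 1970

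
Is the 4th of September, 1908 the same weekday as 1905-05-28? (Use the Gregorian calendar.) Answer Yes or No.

From May 28, 1905 to Sep 4, 1908 is 1195 days.
1195 mod 7 = 5, so they are different weekdays.
(May 28, 1905 is a Sunday; Sep 4, 1908 is a Friday.)

No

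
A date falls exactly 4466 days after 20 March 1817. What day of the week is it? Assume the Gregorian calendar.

First find the weekday of Mar 20, 1817. Doomsday rule: the anchor day for the 1800s is Friday. For year 17: 17÷12 = 1 r 5, and 5÷4 = 1, so 1+5+1 = 7.
Friday + 7 ≡ Friday — that's 1817's doomsday.
In March the doomsday date is Mar 14.
Mar 20 is 6 days after Mar 14; 6 mod 7 = 6, so Friday + 6 = Thursday.
4466 mod 7 = 0, so 4466 days after a Thursday is Thursday + 0 = Thursday.

Thursday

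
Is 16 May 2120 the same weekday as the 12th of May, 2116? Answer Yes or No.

No

From May 12, 2116 to May 16, 2120 is 1465 days.
1465 mod 7 = 2, so they are different weekdays.
(May 12, 2116 is a Tuesday; May 16, 2120 is a Thursday.)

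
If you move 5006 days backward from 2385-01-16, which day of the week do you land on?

First find the weekday of Jan 16, 2385. Doomsday rule: the anchor day for the 2300s is Wednesday. For year 85: 85÷12 = 7 r 1, and 1÷4 = 0, so 7+1+0 = 8.
Wednesday + 8 ≡ Thursday — that's 2385's doomsday.
In January the doomsday date is Jan 3 (2385 is not a leap year).
Jan 16 is 13 days after Jan 3; 13 mod 7 = 6, so Thursday + 6 = Wednesday.
5006 mod 7 = 1, so 5006 days before a Wednesday is Wednesday − 1 = Tuesday.

Tuesday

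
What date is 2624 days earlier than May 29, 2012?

March 23, 2005

−366 (one year; includes Feb 29, 2012) → May 29, 2011 (2258 left).
−365 (one year) → May 29, 2010 (1893 left).
−365 (one year) → May 29, 2009 (1528 left).
−365 (one year) → May 29, 2008 (1163 left).
−366 (one year; includes Feb 29, 2008) → May 29, 2007 (797 left).
−365 (one year) → May 29, 2006 (432 left).
−365 (one year) → May 29, 2005 (67 left).
−29 → Apr 30, 2005 (end of Apr, 30 days; 38 left).
−30 → Mar 31, 2005 (end of Mar, 31 days; 8 left).
−8 → Mar 23, 2005.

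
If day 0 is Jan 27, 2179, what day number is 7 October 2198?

Jan 27, 2179 → Jan 27, 2180: 365 days.
Jan 27, 2180 → Jan 27, 2181: 366 days (Feb 29, 2180 is in that span).
Jan 27, 2181 → Jan 27, 2182: 365 days.
Jan 27, 2182 → Jan 27, 2183: 365 days.
Jan 27, 2183 → Jan 27, 2184: 365 days.
Jan 27, 2184 → Jan 27, 2185: 366 days (Feb 29, 2184 is in that span).
Jan 27, 2185 → Jan 27, 2186: 365 days.
Jan 27, 2186 → Jan 27, 2187: 365 days.
Jan 27, 2187 → Jan 27, 2188: 365 days.
Jan 27, 2188 → Jan 27, 2189: 366 days (Feb 29, 2188 is in that span).
Jan 27, 2189 → Jan 27, 2190: 365 days.
Jan 27, 2190 → Jan 27, 2191: 365 days.
Jan 27, 2191 → Jan 27, 2192: 365 days.
Jan 27, 2192 → Jan 27, 2193: 366 days (Feb 29, 2192 is in that span).
Jan 27, 2193 → Jan 27, 2194: 365 days.
Jan 27, 2194 → Jan 27, 2195: 365 days.
Jan 27, 2195 → Jan 27, 2196: 365 days.
Jan 27, 2196 → Jan 27, 2197: 366 days (Feb 29, 2196 is in that span).
Jan 27, 2197 → Jan 27, 2198: 365 days.
Jan 27, 2198 → Feb 27, 2198: 31 days (January has 31).
Feb 27, 2198 → Mar 27, 2198: 28 days (February has 28).
Mar 27, 2198 → Apr 27, 2198: 31 days (March has 31).
Apr 27, 2198 → May 27, 2198: 30 days (April has 30).
May 27, 2198 → Jun 27, 2198: 31 days (May has 31).
Jun 27, 2198 → Jul 27, 2198: 30 days (June has 30).
Jul 27, 2198 → Aug 27, 2198: 31 days (July has 31).
Aug 27, 2198 → Sep 27, 2198: 31 days (August has 31).
Sep 27, 2198 → Oct 7, 2198: 10 days.
Total: 7193 days.

7193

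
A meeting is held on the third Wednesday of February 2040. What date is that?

February 15, 2040

February 1, 2040 is a Wednesday.
The first Wednesday is therefore February 1 (same day).
The third Wednesday is 1 + 2×7 = February 15.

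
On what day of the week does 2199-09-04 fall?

Doomsday rule: the anchor day for the 2100s is Sunday. For year 99: 99÷12 = 8 r 3, and 3÷4 = 0, so 8+3+0 = 11.
Sunday + 11 ≡ Thursday — that's 2199's doomsday.
In September the doomsday date is Sep 5.
Sep 4 is 1 day before Sep 5; 1 mod 7 = 1, so Thursday − 1 = Wednesday.

Wednesday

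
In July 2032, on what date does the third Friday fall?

July 1, 2032 is a Thursday.
The first Friday is therefore July 2 (1 days later).
The third Friday is 2 + 2×7 = July 16.

July 16, 2032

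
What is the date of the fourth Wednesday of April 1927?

April 27, 1927

April 1, 1927 is a Friday.
The first Wednesday is therefore April 6 (5 days later).
The fourth Wednesday is 6 + 3×7 = April 27.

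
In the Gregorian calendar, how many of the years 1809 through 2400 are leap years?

Multiples of 4 in [1809,2400]: 148.
Of those, multiples of 100: 6 (not leap unless ÷400).
Multiples of 400: 2.
Leap years = 148 − 6 + 2 = 144.

144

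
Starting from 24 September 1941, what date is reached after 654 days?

July 10, 1943

+365 (one year) → Sep 24, 1942 (289 left).
Sep has 30 days: +7 → Oct 1, 1942 (282 left).
Oct has 31 days: +31 → Nov 1, 1942 (251 left).
Nov has 30 days: +30 → Dec 1, 1942 (221 left).
Dec has 31 days: +31 → Jan 1, 1943 (190 left).
Jan has 31 days: +31 → Feb 1, 1943 (159 left).
Feb has 28 days: +28 → Mar 1, 1943 (131 left).
Mar has 31 days: +31 → Apr 1, 1943 (100 left).
Apr has 30 days: +30 → May 1, 1943 (70 left).
May has 31 days: +31 → Jun 1, 1943 (39 left).
Jun has 30 days: +30 → Jul 1, 1943 (9 left).
+9 → Jul 10, 1943.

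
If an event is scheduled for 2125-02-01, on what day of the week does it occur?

Thursday

Doomsday rule: the anchor day for the 2100s is Sunday. For year 25: 25÷12 = 2 r 1, and 1÷4 = 0, so 2+1+0 = 3.
Sunday + 3 ≡ Wednesday — that's 2125's doomsday.
In February the doomsday date is Feb 28 (2125 is not a leap year).
Feb 1 is 27 days before Feb 28; 27 mod 7 = 6, so Wednesday − 6 = Thursday.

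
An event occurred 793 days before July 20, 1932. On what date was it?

May 19, 1930

−366 (one year; includes Feb 29, 1932) → Jul 20, 1931 (427 left).
−365 (one year) → Jul 20, 1930 (62 left).
−20 → Jun 30, 1930 (end of Jun, 30 days; 42 left).
−30 → May 31, 1930 (end of May, 31 days; 12 left).
−12 → May 19, 1930.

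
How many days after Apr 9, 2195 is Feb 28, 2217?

Apr 9, 2195 → Apr 9, 2196: 366 days (Feb 29, 2196 is in that span).
Apr 9, 2196 → Apr 9, 2197: 365 days.
Apr 9, 2197 → Apr 9, 2198: 365 days.
Apr 9, 2198 → Apr 9, 2199: 365 days.
Apr 9, 2199 → Apr 9, 2200: 365 days.
Apr 9, 2200 → Apr 9, 2201: 365 days.
Apr 9, 2201 → Apr 9, 2202: 365 days.
Apr 9, 2202 → Apr 9, 2203: 365 days.
Apr 9, 2203 → Apr 9, 2204: 366 days (Feb 29, 2204 is in that span).
Apr 9, 2204 → Apr 9, 2205: 365 days.
Apr 9, 2205 → Apr 9, 2206: 365 days.
Apr 9, 2206 → Apr 9, 2207: 365 days.
Apr 9, 2207 → Apr 9, 2208: 366 days (Feb 29, 2208 is in that span).
Apr 9, 2208 → Apr 9, 2209: 365 days.
Apr 9, 2209 → Apr 9, 2210: 365 days.
Apr 9, 2210 → Apr 9, 2211: 365 days.
Apr 9, 2211 → Apr 9, 2212: 366 days (Feb 29, 2212 is in that span).
Apr 9, 2212 → Apr 9, 2213: 365 days.
Apr 9, 2213 → Apr 9, 2214: 365 days.
Apr 9, 2214 → Apr 9, 2215: 365 days.
Apr 9, 2215 → Apr 9, 2216: 366 days (Feb 29, 2216 is in that span).
Apr 9, 2216 → May 9, 2216: 30 days (April has 30).
May 9, 2216 → Jun 9, 2216: 31 days (May has 31).
Jun 9, 2216 → Jul 9, 2216: 30 days (June has 30).
Jul 9, 2216 → Aug 9, 2216: 31 days (July has 31).
Aug 9, 2216 → Sep 9, 2216: 31 days (August has 31).
Sep 9, 2216 → Oct 9, 2216: 30 days (September has 30).
Oct 9, 2216 → Nov 9, 2216: 31 days (October has 31).
Nov 9, 2216 → Dec 9, 2216: 30 days (November has 30).
Dec 9, 2216 → Jan 9, 2217: 31 days (December has 31).
Jan 9, 2217 → Feb 9, 2217: 31 days (January has 31).
Feb 9, 2217 → Feb 28, 2217: 19 days.
Total: 7995 days.

7995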